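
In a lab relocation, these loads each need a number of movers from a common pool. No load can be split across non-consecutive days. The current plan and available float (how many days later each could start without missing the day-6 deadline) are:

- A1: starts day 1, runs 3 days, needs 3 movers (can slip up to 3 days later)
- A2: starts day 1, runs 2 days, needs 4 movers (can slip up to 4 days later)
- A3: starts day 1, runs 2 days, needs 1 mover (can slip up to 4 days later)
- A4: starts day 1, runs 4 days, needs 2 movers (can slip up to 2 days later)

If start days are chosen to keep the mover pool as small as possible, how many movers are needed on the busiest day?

5

Early-start (A1@1, A2@1, A3@1, A4@1) gives peak 10: d1:10  d2:10  d3:5  d4:2  d5:0  d6:0.
Shift A2→5, A3→4.
Schedule A1@1, A2@5, A3@4, A4@1: d1:5  d2:5  d3:5  d4:3  d5:5  d6:4 — peak 5.
Total mover-days = 27 over 6 days ⇒ peak ≥ ⌈27/6⌉ = 5, so 5 is optimal.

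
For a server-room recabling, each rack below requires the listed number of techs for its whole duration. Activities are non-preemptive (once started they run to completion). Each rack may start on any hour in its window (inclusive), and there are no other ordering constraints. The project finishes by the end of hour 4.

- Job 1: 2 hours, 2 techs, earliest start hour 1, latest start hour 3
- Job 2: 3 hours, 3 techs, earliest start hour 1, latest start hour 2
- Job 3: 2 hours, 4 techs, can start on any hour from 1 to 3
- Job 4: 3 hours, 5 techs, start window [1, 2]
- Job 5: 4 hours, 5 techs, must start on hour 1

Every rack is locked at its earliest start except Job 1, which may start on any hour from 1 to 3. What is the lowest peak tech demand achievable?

17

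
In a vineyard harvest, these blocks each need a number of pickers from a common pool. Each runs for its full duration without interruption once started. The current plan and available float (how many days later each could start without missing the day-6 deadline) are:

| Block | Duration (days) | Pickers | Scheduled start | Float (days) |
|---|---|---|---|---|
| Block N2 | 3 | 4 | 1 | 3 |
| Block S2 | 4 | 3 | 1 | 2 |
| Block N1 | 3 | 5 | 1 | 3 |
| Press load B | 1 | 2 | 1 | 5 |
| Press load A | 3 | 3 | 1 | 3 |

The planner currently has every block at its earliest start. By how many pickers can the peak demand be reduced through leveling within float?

Early-start peak: d1:17  d2:15  d3:15  d4:3  d5:0  d6:0 ⇒ 17.
Leveled (Block N2@1, Block S2@1, Block N1@4, Press load B@4, Press load A@1): d1:10  d2:10  d3:10  d4:10  d5:5  d6:5 ⇒ 10.
Reduction 17 − 10 = 7.

7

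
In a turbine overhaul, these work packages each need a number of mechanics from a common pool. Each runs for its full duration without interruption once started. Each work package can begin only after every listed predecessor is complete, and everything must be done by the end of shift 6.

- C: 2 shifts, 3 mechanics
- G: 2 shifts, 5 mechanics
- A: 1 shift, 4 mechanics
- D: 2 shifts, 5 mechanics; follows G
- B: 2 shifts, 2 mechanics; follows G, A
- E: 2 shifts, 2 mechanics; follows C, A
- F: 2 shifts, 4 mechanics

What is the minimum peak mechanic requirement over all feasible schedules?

Early-start (C@1, G@1, A@1, D@3, B@3, E@3, F@1) gives peak 16: s1:16  s2:12  s3:9  s4:9  s5:0  s6:0.
Shift A→3, B→4, E→4, F→5.
Schedule C@1, G@1, A@3, D@3, B@4, E@4, F@5: s1:8  s2:8  s3:9  s4:9  s5:8  s6:4 — peak 9.

9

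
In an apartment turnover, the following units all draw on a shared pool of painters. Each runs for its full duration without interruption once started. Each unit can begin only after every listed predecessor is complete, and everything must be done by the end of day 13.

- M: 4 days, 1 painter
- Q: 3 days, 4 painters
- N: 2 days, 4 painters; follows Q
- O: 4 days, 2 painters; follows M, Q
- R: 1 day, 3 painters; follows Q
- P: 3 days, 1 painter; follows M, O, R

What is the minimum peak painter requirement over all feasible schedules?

Early-start (M@1, Q@1, N@4, O@5, R@4, P@9) gives peak 8: d1:5  d2:5  d3:5  d4:8  d5:6  d6:2  d7:2  d8:2  d9:1  d10:1  d11:1  d12:0  d13:0.
Shift O→6, R→6, P→10.
Schedule M@1, Q@1, N@4, O@6, R@6, P@10: d1:5  d2:5  d3:5  d4:5  d5:4  d6:5  d7:2  d8:2  d9:2  d10:1  d11:1  d12:1  d13:0 — peak 5.

5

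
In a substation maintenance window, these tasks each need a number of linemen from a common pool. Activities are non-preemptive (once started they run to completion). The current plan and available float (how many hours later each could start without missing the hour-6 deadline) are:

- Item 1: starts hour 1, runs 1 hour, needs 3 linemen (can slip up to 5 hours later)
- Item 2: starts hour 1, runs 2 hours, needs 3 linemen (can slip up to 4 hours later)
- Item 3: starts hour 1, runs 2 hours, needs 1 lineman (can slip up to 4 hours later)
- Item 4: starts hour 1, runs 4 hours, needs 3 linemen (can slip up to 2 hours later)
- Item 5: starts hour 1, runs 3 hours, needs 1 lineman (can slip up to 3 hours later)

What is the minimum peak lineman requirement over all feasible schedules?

Early-start (Item 1@1, Item 2@1, Item 3@1, Item 4@1, Item 5@1) gives peak 11: h1:11  h2:8  h3:4  h4:3  h5:0  h6:0.
Shift Item 3→2, Item 4→3, Item 5→2.
Schedule Item 1@1, Item 2@1, Item 3@2, Item 4@3, Item 5@2: h1:6  h2:5  h3:5  h4:4  h5:3  h6:3 — peak 6.

6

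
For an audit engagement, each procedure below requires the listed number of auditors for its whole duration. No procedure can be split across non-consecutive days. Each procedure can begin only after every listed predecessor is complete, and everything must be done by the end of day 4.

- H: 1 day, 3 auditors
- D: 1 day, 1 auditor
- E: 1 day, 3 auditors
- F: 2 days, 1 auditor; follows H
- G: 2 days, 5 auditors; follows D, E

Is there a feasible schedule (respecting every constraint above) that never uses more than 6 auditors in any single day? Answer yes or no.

Schedule H@1, D@1, E@2, F@2, G@3: d1:4  d2:4  d3:6  d4:5 — peak 6 ≤ 6.

yes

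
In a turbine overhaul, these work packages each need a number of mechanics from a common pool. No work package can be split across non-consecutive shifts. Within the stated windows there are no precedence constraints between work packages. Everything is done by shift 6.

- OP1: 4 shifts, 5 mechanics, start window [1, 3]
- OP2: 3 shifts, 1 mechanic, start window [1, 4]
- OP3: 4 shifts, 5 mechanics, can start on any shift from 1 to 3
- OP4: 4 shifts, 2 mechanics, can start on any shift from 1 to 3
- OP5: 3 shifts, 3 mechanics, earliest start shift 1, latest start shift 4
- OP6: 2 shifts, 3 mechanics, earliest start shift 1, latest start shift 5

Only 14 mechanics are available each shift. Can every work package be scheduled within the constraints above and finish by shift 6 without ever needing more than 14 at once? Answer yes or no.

no

The minimum achievable peak is 15; 14 < 15, so no feasible schedule stays within the cap.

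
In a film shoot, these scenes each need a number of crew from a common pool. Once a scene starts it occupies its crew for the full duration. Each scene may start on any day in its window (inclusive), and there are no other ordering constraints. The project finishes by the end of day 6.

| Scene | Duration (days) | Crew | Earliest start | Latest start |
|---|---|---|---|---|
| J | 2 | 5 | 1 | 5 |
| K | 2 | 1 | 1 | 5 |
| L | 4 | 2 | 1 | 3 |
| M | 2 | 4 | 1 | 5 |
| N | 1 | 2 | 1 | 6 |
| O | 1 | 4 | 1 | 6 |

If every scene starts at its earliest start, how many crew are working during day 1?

18

At early start, day 1 has: J, K, L, M, N, O.
Demand: 5 + 1 + 2 + 4 + 2 + 4 = 18.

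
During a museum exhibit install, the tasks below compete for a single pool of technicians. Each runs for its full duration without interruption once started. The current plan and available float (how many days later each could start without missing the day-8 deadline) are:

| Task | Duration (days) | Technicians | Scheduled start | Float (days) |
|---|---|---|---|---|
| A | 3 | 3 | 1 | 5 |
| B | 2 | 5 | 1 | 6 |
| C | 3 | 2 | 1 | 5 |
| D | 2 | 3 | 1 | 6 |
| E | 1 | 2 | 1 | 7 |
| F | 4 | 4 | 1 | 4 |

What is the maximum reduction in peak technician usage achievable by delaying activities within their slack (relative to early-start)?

Early-start peak: d1:19  d2:17  d3:9  d4:4  d5:0  d6:0  d7:0  d8:0 ⇒ 19.
Leveled (A@1, B@5, C@4, D@7, E@7, F@1): d1:7  d2:7  d3:7  d4:6  d5:7  d6:7  d7:5  d8:3 ⇒ 7.
Reduction 19 − 7 = 12.

12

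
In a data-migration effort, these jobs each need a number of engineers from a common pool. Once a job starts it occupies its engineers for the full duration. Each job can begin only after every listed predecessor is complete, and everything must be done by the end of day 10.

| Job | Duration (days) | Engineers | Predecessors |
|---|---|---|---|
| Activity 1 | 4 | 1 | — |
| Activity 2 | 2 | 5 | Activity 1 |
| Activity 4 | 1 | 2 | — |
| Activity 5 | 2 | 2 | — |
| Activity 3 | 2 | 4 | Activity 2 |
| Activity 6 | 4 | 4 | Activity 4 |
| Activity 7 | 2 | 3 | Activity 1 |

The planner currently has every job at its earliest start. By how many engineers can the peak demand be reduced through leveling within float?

5

Early-start peak: d1:5  d2:7  d3:5  d4:5  d5:12  d6:8  d7:4  d8:4  d9:0  d10:0 ⇒ 12.
Leveled (Activity 1@1, Activity 2@6, Activity 4@1, Activity 5@1, Activity 3@8, Activity 6@2, Activity 7@8): d1:5  d2:7  d3:5  d4:5  d5:4  d6:5  d7:5  d8:7  d9:7  d10:0 ⇒ 7.
Reduction 12 − 7 = 5.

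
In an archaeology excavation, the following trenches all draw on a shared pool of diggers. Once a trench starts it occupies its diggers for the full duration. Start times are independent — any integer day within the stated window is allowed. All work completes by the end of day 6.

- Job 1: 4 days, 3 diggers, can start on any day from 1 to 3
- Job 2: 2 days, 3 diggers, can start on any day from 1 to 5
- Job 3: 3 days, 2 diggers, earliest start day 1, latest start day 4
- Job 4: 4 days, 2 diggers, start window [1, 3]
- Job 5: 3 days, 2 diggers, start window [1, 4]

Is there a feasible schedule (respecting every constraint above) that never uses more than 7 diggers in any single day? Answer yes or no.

yes

Schedule Job 1@1, Job 2@5, Job 3@1, Job 4@1, Job 5@4: d1:7  d2:7  d3:7  d4:7  d5:5  d6:5 — peak 7 ≤ 7.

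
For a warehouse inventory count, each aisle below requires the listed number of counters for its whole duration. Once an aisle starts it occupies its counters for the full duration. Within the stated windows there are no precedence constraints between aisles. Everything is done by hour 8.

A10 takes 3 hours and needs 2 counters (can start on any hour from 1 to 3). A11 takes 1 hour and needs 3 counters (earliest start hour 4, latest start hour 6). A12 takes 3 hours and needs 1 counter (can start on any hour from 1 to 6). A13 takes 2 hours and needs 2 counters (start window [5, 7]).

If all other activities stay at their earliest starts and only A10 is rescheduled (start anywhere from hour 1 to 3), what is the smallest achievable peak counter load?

3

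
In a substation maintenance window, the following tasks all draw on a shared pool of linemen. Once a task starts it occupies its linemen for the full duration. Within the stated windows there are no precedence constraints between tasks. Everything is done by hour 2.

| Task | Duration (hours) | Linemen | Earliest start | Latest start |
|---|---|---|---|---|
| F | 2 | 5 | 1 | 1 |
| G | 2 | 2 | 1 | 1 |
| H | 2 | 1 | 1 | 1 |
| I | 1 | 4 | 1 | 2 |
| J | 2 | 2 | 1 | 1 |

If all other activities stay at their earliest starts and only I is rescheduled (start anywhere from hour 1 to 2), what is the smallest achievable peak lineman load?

I@1: h1:14  h2:10 → peak 14
I@2: h1:10  h2:14 → peak 14
Best is I@1, peak 14.

14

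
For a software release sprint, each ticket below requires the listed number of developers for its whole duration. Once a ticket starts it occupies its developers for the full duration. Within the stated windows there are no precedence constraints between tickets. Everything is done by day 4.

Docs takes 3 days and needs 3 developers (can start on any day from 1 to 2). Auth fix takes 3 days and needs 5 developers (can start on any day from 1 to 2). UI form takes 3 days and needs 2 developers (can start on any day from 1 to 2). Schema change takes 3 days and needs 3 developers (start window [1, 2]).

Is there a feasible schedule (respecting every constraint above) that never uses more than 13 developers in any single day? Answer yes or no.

Schedule Docs@1, Auth fix@1, UI form@1, Schema change@1: d1:13  d2:13  d3:13  d4:0 — peak 13 ≤ 13.

yes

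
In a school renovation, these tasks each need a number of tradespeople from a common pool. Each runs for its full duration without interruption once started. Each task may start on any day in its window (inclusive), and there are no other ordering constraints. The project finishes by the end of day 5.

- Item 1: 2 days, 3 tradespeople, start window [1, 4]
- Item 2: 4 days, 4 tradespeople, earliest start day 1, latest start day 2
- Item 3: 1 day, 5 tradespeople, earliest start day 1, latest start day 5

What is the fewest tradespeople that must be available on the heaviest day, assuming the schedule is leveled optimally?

7

Early-start (Item 1@1, Item 2@1, Item 3@1) gives peak 12: d1:12  d2:7  d3:4  d4:4  d5:0.
Shift Item 3→5.
Schedule Item 1@1, Item 2@1, Item 3@5: d1:7  d2:7  d3:4  d4:4  d5:5 — peak 7.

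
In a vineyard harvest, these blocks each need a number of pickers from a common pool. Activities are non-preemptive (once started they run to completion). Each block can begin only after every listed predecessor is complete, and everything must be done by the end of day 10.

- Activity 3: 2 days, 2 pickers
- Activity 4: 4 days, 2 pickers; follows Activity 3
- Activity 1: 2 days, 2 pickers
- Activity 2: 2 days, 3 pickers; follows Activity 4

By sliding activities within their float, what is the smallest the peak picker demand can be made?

Early-start (Activity 3@1, Activity 4@3, Activity 1@1, Activity 2@7) gives peak 4: d1:4  d2:4  d3:2  d4:2  d5:2  d6:2  d7:3  d8:3  d9:0  d10:0.
Shift Activity 1→7, Activity 2→9.
Schedule Activity 3@1, Activity 4@3, Activity 1@7, Activity 2@9: d1:2  d2:2  d3:2  d4:2  d5:2  d6:2  d7:2  d8:2  d9:3  d10:3 — peak 3.
Total picker-days = 22 over 10 days ⇒ peak ≥ ⌈22/10⌉ = 3, so 3 is optimal.

3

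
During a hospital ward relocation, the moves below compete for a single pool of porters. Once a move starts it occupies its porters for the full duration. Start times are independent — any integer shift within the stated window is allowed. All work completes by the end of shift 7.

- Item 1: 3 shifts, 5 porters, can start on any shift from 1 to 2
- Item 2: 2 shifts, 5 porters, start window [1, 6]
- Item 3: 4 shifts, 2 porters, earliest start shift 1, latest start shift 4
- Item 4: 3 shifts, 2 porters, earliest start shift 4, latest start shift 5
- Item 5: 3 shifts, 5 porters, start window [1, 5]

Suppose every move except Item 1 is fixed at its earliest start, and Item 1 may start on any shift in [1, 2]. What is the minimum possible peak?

17

Item 1@1: s1:17  s2:17  s3:12  s4:4  s5:2  s6:2  s7:0 → peak 17
Item 1@2: s1:12  s2:17  s3:12  s4:9  s5:2  s6:2  s7:0 → peak 17
Best is Item 1@1, peak 17.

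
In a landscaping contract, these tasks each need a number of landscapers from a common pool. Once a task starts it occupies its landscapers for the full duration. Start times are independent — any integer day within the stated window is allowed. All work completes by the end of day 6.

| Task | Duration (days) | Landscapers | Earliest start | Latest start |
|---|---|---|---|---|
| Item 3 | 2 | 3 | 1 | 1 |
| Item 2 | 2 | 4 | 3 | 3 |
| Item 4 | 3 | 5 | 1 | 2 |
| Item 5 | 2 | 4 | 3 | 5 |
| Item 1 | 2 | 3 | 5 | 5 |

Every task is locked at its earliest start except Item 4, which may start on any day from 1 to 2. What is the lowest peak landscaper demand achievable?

13

Item 4@1: d1:8  d2:8  d3:13  d4:8  d5:3  d6:3 → peak 13
Item 4@2: d1:3  d2:8  d3:13  d4:13  d5:3  d6:3 → peak 13
Best is Item 4@1, peak 13.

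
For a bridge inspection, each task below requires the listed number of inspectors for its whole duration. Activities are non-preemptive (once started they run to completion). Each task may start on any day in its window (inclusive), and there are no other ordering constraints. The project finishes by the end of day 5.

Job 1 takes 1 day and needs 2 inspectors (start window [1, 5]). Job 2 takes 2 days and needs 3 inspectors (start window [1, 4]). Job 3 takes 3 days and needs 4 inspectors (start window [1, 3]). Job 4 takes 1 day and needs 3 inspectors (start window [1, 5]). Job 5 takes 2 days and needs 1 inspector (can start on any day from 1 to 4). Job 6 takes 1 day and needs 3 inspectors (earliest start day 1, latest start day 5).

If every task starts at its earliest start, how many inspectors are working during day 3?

At early start, day 3 has: Job 3.
Demand: 4 = 4.

4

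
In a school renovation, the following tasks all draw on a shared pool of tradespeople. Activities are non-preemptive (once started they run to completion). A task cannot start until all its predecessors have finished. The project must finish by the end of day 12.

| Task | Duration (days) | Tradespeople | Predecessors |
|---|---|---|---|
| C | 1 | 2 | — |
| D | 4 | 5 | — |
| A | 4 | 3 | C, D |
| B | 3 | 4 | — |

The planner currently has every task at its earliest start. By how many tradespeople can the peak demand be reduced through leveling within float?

6

Early-start peak: d1:11  d2:9  d3:9  d4:5  d5:3  d6:3  d7:3  d8:3  d9:0  d10:0  d11:0  d12:0 ⇒ 11.
Leveled (C@1, D@2, A@6, B@10): d1:2  d2:5  d3:5  d4:5  d5:5  d6:3  d7:3  d8:3  d9:3  d10:4  d11:4  d12:4 ⇒ 5.
Reduction 11 − 5 = 6.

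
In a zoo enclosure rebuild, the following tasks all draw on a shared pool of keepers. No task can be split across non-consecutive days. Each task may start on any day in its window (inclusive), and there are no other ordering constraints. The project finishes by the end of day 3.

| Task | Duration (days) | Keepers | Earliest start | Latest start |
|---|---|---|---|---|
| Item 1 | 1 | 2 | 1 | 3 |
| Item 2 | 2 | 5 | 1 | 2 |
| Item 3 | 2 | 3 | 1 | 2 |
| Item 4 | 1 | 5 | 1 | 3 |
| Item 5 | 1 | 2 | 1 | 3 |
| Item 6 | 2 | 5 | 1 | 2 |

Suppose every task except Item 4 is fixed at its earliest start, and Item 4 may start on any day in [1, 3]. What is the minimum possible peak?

Item 4@1: d1:22  d2:13  d3:0 → peak 22
Item 4@2: d1:17  d2:18  d3:0 → peak 18
Item 4@3: d1:17  d2:13  d3:5 → peak 17
Best is Item 4@3, peak 17.

17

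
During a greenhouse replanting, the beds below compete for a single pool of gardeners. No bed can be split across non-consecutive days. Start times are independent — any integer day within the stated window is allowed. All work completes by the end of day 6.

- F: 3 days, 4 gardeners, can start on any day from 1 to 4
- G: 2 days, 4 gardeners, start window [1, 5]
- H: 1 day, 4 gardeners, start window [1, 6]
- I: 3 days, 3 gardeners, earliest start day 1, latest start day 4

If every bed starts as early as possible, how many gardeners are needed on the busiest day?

Early-start schedule: F@1, G@1, H@1, I@1.
Load per day: day 1: 15, day 2: 11, day 3: 7, day 4: 0, day 5: 0, day 6: 0.
Peak is 15.

15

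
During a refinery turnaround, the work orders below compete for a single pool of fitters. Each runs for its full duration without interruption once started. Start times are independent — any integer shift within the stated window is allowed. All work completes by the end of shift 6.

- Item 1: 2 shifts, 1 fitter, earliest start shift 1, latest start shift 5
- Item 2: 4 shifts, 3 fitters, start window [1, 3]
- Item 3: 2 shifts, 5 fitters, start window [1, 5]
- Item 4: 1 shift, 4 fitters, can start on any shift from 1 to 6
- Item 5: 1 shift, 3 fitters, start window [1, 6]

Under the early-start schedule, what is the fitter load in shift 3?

At early start, shift 3 has: Item 2.
Demand: 3 = 3.

3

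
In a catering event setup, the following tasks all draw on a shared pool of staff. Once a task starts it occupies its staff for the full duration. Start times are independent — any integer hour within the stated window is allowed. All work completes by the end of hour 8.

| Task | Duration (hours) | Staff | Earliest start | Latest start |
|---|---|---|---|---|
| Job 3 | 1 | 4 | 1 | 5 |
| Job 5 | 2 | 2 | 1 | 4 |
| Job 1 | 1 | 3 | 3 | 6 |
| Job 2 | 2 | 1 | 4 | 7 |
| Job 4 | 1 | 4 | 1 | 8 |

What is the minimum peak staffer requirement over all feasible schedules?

4

Early-start (Job 3@1, Job 5@1, Job 1@3, Job 2@4, Job 4@1) gives peak 10: h1:10  h2:2  h3:3  h4:1  h5:1  h6:0  h7:0  h8:0.
Shift Job 5→2, Job 1→4, Job 4→6.
Schedule Job 3@1, Job 5@2, Job 1@4, Job 2@4, Job 4@6: h1:4  h2:2  h3:2  h4:4  h5:1  h6:4  h7:0  h8:0 — peak 4.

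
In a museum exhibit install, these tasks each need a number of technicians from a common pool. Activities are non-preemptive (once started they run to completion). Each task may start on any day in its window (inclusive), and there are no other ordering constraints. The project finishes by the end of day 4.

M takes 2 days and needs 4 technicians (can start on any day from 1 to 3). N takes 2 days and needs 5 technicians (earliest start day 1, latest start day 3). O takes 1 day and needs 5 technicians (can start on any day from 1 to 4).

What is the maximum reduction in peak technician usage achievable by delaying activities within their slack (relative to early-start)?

Early-start peak: d1:14  d2:9  d3:0  d4:0 ⇒ 14.
Leveled (M@1, N@1, O@3): d1:9  d2:9  d3:5  d4:0 ⇒ 9.
Reduction 14 − 9 = 5.

5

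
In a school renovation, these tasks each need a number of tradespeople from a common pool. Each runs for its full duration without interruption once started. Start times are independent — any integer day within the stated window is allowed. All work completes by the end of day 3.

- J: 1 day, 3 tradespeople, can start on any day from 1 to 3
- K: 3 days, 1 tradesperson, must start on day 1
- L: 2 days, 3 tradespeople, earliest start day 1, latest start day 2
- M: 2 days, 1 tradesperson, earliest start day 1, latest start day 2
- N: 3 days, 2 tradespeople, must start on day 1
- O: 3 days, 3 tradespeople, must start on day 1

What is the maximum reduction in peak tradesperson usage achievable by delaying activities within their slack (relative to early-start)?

3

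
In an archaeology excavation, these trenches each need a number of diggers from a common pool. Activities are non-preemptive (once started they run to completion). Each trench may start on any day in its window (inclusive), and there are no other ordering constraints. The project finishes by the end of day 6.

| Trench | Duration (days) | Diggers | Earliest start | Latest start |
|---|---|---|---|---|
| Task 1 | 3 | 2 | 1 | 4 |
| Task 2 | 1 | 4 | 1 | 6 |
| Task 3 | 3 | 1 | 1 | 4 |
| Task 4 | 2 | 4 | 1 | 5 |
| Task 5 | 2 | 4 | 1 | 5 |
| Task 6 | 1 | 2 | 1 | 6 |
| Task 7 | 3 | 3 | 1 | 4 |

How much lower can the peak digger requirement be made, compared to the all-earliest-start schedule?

Early-start peak: d1:20  d2:14  d3:6  d4:0  d5:0  d6:0 ⇒ 20.
Leveled (Task 1@1, Task 2@1, Task 3@1, Task 4@2, Task 5@4, Task 6@6, Task 7@4): d1:7  d2:7  d3:7  d4:7  d5:7  d6:5 ⇒ 7.
Reduction 20 − 7 = 13.

13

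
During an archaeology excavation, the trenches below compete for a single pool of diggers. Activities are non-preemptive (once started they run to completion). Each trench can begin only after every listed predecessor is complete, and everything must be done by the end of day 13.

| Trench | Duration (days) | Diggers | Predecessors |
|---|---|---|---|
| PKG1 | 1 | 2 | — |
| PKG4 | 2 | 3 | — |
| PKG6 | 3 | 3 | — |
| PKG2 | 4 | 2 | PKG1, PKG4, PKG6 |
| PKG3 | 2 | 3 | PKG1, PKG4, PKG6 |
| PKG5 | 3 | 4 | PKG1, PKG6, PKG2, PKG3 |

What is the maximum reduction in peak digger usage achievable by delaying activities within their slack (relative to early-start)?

Early-start peak: d1:8  d2:6  d3:3  d4:5  d5:5  d6:2  d7:2  d8:4  d9:4  d10:4  d11:0  d12:0  d13:0 ⇒ 8.
Leveled (PKG1@1, PKG4@1, PKG6@3, PKG2@6, PKG3@6, PKG5@10): d1:5  d2:3  d3:3  d4:3  d5:3  d6:5  d7:5  d8:2  d9:2  d10:4  d11:4  d12:4  d13:0 ⇒ 5.
Reduction 8 − 5 = 3.

3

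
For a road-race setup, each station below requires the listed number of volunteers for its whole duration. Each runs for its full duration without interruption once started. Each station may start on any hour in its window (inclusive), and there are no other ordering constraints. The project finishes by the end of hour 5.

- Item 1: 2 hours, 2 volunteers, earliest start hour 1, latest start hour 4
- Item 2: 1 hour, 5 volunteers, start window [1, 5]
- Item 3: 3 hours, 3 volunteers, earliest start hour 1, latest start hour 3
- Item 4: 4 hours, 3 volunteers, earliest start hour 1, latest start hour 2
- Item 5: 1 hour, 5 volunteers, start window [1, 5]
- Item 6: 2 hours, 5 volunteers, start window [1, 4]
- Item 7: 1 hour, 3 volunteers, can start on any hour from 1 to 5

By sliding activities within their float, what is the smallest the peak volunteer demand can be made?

Early-start (Item 1@1, Item 2@1, Item 3@1, Item 4@1, Item 5@1, Item 6@1, Item 7@1) gives peak 26: h1:26  h2:13  h3:6  h4:3  h5:0.
Shift Item 4→2, Item 5→3, Item 6→4, Item 7→2.
Schedule Item 1@1, Item 2@1, Item 3@1, Item 4@2, Item 5@3, Item 6@4, Item 7@2: h1:10  h2:11  h3:11  h4:8  h5:8 — peak 11.

11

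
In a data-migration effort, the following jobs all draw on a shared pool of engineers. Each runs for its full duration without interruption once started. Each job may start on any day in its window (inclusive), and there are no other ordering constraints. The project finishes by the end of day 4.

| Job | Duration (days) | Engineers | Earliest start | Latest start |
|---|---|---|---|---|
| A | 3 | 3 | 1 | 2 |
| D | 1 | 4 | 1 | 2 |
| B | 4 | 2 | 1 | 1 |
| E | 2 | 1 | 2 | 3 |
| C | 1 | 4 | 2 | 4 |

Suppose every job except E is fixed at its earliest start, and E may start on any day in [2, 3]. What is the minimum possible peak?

E@2: d1:9  d2:10  d3:6  d4:2 → peak 10
E@3: d1:9  d2:9  d3:6  d4:3 → peak 9
Best is E@3, peak 9.

9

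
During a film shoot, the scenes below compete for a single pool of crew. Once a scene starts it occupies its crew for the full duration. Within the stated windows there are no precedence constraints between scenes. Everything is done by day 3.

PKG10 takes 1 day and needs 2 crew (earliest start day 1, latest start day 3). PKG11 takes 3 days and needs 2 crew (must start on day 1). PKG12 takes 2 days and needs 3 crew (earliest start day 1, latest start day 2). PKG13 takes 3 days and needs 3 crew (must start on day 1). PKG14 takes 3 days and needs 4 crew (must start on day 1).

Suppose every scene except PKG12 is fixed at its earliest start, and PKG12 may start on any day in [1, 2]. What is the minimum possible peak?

12

PKG12@1: d1:14  d2:12  d3:9 → peak 14
PKG12@2: d1:11  d2:12  d3:12 → peak 12
Best is PKG12@2, peak 12.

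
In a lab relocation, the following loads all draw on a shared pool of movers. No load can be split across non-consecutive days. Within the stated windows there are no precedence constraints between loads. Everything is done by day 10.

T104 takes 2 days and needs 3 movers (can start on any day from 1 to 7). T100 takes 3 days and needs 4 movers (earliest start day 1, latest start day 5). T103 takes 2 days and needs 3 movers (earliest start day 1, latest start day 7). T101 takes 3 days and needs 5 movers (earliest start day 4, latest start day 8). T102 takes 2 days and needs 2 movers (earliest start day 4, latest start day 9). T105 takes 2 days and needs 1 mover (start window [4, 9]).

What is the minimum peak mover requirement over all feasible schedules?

Early-start (T104@1, T100@1, T103@1, T101@4, T102@4, T105@4) gives peak 10: d1:10  d2:10  d3:4  d4:8  d5:8  d6:5  d7:0  d8:0  d9:0  d10:0.
Shift T100→3, T103→6, T101→8, T102→6.
Schedule T104@1, T100@3, T103@6, T101@8, T102@6, T105@4: d1:3  d2:3  d3:4  d4:5  d5:5  d6:5  d7:5  d8:5  d9:5  d10:5 — peak 5.
Total mover-days = 45 over 10 days ⇒ peak ≥ ⌈45/10⌉ = 5, so 5 is optimal.

5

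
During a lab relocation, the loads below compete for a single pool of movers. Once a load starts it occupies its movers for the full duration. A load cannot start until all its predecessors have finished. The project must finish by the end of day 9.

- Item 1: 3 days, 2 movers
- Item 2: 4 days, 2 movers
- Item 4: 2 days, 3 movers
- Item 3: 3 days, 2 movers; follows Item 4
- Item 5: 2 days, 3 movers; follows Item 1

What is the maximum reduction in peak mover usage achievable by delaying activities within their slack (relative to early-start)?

2

Early-start peak: d1:7  d2:7  d3:6  d4:7  d5:5  d6:0  d7:0  d8:0  d9:0 ⇒ 7.
Leveled (Item 1@1, Item 2@1, Item 4@4, Item 3@6, Item 5@6): d1:4  d2:4  d3:4  d4:5  d5:3  d6:5  d7:5  d8:2  d9:0 ⇒ 5.
Reduction 7 − 5 = 2.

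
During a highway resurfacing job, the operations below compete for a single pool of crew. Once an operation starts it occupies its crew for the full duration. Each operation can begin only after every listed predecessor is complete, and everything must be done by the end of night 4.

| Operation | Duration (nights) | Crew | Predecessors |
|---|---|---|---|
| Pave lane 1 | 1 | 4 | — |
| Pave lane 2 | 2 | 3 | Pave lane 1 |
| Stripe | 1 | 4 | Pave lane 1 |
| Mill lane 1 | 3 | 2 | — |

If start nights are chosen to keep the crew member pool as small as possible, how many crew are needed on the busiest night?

Early-start (Pave lane 1@1, Pave lane 2@2, Stripe@2, Mill lane 1@1) gives peak 9: n1:6  n2:9  n3:5  n4:0.
Shift Stripe→4.
Schedule Pave lane 1@1, Pave lane 2@2, Stripe@4, Mill lane 1@1: n1:6  n2:5  n3:5  n4:4 — peak 6.
No arrangement of the 16 feasible schedules does better.

6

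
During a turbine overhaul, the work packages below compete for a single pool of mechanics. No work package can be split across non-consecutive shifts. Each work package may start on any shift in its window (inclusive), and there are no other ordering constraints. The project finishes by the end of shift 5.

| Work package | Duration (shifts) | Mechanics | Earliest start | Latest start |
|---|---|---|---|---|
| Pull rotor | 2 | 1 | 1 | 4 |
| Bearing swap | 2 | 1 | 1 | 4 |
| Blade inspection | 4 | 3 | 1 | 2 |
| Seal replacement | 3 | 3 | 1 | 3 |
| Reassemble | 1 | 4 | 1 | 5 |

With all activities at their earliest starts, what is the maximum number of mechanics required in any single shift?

12

Early-start schedule: Pull rotor@1, Bearing swap@1, Blade inspection@1, Seal replacement@1, Reassemble@1.
Load per shift: shift 1: 12, shift 2: 8, shift 3: 6, shift 4: 3, shift 5: 0.
Peak is 12.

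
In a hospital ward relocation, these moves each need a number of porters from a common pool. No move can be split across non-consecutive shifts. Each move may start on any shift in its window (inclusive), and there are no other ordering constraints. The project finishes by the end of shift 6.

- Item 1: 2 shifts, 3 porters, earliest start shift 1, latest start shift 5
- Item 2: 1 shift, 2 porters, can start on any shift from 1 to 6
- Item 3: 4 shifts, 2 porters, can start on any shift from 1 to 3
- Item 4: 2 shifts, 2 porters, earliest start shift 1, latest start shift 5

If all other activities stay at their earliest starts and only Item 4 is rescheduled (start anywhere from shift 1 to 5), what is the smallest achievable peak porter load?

7

Item 4@1: s1:9  s2:7  s3:2  s4:2  s5:0  s6:0 → peak 9
Item 4@2: s1:7  s2:7  s3:4  s4:2  s5:0  s6:0 → peak 7
Item 4@3: s1:7  s2:5  s3:4  s4:4  s5:0  s6:0 → peak 7
Item 4@4: s1:7  s2:5  s3:2  s4:4  s5:2  s6:0 → peak 7
Item 4@5: s1:7  s2:5  s3:2  s4:2  s5:2  s6:2 → peak 7
Best is Item 4@2, peak 7.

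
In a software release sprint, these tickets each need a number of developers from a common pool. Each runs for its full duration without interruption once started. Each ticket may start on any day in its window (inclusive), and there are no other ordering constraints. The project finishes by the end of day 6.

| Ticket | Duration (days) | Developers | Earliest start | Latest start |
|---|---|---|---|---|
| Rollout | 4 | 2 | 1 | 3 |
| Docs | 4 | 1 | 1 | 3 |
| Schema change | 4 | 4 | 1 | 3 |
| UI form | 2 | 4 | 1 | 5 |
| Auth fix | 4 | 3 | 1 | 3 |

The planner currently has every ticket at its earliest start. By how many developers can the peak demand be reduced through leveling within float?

4

Early-start peak: d1:14  d2:14  d3:10  d4:10  d5:0  d6:0 ⇒ 14.
Leveled (Rollout@1, Docs@1, Schema change@1, UI form@5, Auth fix@1): d1:10  d2:10  d3:10  d4:10  d5:4  d6:4 ⇒ 10.
Reduction 14 − 10 = 4.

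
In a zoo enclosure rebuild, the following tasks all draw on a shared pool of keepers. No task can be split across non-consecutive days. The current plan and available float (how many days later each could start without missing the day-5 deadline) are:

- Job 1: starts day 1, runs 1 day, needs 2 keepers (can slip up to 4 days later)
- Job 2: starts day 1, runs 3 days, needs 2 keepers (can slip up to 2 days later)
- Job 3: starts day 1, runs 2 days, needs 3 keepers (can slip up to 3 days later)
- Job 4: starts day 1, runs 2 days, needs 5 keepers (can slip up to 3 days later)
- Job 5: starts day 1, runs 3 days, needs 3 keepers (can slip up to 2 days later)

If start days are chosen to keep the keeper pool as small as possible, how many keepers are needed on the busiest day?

Early-start (Job 1@1, Job 2@1, Job 3@1, Job 4@1, Job 5@1) gives peak 15: d1:15  d2:13  d3:5  d4:0  d5:0.
Shift Job 1→3, Job 3→4, Job 5→3.
Schedule Job 1@3, Job 2@1, Job 3@4, Job 4@1, Job 5@3: d1:7  d2:7  d3:7  d4:6  d5:6 — peak 7.
Total keeper-days = 33 over 5 days ⇒ peak ≥ ⌈33/5⌉ = 7, so 7 is optimal.

7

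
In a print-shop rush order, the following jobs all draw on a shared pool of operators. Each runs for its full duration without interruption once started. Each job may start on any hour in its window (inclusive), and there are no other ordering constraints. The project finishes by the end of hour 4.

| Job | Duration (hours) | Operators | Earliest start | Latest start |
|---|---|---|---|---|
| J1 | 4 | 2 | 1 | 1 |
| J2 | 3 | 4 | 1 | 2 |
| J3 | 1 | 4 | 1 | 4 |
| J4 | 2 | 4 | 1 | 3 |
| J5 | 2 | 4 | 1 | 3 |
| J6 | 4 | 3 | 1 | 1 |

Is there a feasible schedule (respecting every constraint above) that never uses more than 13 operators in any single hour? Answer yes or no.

yes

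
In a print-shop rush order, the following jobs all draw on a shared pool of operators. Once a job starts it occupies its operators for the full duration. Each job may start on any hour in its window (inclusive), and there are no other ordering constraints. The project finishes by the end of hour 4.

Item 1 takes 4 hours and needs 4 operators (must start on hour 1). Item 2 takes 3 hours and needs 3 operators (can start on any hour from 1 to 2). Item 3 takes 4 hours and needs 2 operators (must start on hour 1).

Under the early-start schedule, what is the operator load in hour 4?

At early start, hour 4 has: Item 1, Item 3.
Demand: 4 + 2 = 6.

6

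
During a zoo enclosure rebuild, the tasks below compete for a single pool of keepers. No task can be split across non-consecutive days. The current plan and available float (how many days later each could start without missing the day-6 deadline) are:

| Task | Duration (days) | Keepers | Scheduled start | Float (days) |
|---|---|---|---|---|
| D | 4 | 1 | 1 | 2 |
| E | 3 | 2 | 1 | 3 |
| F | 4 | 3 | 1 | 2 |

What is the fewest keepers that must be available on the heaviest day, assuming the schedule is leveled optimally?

Schedule D@1, E@1, F@1: d1:6  d2:6  d3:6  d4:4  d5:0  d6:0 — peak 6.

6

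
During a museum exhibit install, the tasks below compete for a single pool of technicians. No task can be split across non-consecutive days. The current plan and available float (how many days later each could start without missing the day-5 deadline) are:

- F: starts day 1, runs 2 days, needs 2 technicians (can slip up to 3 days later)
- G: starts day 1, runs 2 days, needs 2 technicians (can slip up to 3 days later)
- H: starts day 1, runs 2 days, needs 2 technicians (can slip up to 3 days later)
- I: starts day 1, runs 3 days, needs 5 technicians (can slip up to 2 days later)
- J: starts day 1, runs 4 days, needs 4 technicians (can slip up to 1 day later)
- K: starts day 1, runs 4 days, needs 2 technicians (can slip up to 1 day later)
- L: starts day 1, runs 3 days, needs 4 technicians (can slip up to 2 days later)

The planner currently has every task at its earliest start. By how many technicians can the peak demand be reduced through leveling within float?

6

Early-start peak: d1:21  d2:21  d3:15  d4:6  d5:0 ⇒ 21.
Leveled (F@1, G@1, H@1, I@3, J@1, K@1, L@3): d1:12  d2:12  d3:15  d4:15  d5:9 ⇒ 15.
Reduction 21 − 15 = 6.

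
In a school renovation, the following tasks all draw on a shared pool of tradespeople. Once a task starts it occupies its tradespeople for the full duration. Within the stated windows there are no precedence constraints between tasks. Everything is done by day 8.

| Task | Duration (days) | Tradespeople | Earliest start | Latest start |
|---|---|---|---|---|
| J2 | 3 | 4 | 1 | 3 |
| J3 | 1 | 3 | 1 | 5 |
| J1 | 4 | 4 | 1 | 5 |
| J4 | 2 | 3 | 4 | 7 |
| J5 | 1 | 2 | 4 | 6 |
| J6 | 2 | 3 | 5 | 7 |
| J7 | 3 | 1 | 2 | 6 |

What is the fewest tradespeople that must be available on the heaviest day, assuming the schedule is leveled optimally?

7

Early-start (J2@1, J3@1, J1@1, J4@4, J5@4, J6@5, J7@2) gives peak 11: d1:11  d2:9  d3:9  d4:10  d5:6  d6:3  d7:0  d8:0.
Shift J1→4, J4→5, J6→7.
Schedule J2@1, J3@1, J1@4, J4@5, J5@4, J6@7, J7@2: d1:7  d2:5  d3:5  d4:7  d5:7  d6:7  d7:7  d8:3 — peak 7.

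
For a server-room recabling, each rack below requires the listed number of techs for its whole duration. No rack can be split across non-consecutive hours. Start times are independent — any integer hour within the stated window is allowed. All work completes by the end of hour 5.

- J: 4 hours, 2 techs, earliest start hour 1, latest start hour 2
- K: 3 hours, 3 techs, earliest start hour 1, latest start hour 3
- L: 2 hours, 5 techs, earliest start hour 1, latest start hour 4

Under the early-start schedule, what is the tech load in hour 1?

10

At early start, hour 1 has: J, K, L.
Demand: 2 + 3 + 5 = 10.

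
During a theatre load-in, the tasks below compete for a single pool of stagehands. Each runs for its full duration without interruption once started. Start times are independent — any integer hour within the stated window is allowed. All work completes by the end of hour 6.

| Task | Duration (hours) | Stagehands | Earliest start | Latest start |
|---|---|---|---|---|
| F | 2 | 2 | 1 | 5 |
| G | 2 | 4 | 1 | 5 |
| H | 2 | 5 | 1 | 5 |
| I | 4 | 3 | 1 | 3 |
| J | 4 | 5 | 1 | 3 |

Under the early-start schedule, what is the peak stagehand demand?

19

Early-start schedule: F@1, G@1, H@1, I@1, J@1.
Load per hour: hour 1: 19, hour 2: 19, hour 3: 8, hour 4: 8, hour 5: 0, hour 6: 0.
Peak is 19.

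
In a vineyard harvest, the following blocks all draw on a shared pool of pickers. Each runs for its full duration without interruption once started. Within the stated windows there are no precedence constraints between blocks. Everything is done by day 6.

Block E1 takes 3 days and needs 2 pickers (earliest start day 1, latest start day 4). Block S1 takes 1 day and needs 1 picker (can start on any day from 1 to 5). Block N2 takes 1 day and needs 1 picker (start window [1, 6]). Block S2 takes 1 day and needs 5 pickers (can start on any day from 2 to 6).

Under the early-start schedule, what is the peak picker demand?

Early-start schedule: Block E1@1, Block S1@1, Block N2@1, Block S2@2.
Load per day: day 1: 4, day 2: 7, day 3: 2, day 4: 0, day 5: 0, day 6: 0.
Peak is 7.

7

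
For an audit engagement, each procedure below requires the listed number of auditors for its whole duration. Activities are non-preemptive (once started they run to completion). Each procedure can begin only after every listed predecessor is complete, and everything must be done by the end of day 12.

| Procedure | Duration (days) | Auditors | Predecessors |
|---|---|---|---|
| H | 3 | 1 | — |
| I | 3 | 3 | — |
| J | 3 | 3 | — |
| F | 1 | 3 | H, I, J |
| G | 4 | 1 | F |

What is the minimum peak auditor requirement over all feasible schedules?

Early-start (H@1, I@1, J@1, F@4, G@5) gives peak 7: d1:7  d2:7  d3:7  d4:3  d5:1  d6:1  d7:1  d8:1  d9:0  d10:0  d11:0  d12:0.
Shift J→4, F→7, G→8.
Schedule H@1, I@1, J@4, F@7, G@8: d1:4  d2:4  d3:4  d4:3  d5:3  d6:3  d7:3  d8:1  d9:1  d10:1  d11:1  d12:0 — peak 4.

4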